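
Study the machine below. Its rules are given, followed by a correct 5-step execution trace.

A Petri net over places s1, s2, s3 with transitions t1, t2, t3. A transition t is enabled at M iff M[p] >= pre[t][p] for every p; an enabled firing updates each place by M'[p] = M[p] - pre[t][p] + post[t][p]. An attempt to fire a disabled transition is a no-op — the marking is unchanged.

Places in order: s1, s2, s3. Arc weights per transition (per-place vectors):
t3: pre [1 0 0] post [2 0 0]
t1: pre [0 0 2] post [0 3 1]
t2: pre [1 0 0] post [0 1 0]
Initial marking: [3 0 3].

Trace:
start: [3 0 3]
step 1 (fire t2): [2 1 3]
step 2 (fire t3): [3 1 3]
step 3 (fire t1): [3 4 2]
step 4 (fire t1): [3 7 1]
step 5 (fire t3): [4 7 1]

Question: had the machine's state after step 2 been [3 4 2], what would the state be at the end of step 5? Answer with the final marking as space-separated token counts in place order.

state after step 2 := [3 4 2]
step 3 (fire t1): [3 7 1]
step 4 (fire t1): [3 7 1]
step 5 (fire t3): [4 7 1]

4 7 1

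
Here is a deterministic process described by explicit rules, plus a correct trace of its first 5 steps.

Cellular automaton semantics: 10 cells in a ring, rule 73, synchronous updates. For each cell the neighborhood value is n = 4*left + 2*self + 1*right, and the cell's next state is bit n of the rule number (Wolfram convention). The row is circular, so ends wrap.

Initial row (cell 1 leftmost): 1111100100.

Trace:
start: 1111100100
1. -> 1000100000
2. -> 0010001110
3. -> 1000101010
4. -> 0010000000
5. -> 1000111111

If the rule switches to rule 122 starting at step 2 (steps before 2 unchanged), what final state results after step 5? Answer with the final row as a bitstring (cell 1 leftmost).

1010101010

(re-executing steps 2..5 under rule 122; state before step 2: 1000100000)
2. -> 0101010001
3. -> 1010101010
4. -> 0101010101
5. -> 1010101010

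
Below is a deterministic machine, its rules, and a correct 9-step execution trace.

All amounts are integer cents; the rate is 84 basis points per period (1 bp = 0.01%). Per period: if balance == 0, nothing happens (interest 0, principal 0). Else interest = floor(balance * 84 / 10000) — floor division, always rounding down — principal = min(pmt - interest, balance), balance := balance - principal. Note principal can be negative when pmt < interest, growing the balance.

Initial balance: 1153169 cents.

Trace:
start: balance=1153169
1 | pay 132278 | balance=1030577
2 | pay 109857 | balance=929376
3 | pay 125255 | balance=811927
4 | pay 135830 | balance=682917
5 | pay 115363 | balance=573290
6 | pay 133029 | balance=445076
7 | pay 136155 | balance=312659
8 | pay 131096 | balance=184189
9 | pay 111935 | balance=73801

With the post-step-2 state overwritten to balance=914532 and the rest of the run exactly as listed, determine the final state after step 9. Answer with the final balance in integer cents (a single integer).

58062

state after step 2 := balance=914532
3 | pay 125255 | balance=796959
4 | pay 135830 | balance=667823
5 | pay 115363 | balance=558069
6 | pay 133029 | balance=429727
7 | pay 136155 | balance=297181
8 | pay 131096 | balance=168581
9 | pay 111935 | balance=58062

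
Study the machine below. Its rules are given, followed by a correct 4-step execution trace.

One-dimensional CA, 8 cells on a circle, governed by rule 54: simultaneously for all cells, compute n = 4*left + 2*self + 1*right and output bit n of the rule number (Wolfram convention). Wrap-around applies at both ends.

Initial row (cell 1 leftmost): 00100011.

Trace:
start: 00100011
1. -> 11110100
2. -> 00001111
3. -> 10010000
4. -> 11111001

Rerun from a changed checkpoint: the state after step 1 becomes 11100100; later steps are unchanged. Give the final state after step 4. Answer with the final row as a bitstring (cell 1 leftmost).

state after step 1 := 11100100
2. -> 00011111
3. -> 10100000
4. -> 11110001

11110001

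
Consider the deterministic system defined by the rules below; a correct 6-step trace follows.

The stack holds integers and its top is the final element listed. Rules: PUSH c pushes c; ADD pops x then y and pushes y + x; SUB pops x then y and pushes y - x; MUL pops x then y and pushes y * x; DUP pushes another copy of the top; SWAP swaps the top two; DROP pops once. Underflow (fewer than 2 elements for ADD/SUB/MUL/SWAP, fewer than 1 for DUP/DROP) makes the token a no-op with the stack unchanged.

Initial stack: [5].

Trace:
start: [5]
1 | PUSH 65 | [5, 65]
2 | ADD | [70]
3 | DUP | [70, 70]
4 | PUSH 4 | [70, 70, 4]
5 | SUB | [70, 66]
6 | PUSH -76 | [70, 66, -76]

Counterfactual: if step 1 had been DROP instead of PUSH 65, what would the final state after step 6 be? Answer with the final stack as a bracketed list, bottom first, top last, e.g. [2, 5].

(re-executing from step 1 with the substitution; state before step 1: [5])
1 | DROP | []
2 | ADD | []
3 | DUP | []
4 | PUSH 4 | [4]
5 | SUB | [4]
6 | PUSH -76 | [4, -76]

[4, -76]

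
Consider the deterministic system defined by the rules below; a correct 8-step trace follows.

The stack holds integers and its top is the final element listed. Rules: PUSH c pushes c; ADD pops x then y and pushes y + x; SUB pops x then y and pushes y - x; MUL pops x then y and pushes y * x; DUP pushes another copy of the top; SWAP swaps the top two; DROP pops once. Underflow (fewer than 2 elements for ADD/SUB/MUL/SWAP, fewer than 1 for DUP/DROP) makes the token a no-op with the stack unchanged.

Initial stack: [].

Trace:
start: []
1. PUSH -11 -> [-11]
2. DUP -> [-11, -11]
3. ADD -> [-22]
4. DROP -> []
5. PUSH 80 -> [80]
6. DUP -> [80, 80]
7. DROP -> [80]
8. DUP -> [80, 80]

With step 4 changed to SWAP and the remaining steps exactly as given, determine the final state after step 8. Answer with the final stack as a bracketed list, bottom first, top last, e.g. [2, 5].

(re-executing from step 4 with the substitution; state before step 4: [-22])
4. SWAP -> [-22]
5. PUSH 80 -> [-22, 80]
6. DUP -> [-22, 80, 80]
7. DROP -> [-22, 80]
8. DUP -> [-22, 80, 80]

[-22, 80, 80]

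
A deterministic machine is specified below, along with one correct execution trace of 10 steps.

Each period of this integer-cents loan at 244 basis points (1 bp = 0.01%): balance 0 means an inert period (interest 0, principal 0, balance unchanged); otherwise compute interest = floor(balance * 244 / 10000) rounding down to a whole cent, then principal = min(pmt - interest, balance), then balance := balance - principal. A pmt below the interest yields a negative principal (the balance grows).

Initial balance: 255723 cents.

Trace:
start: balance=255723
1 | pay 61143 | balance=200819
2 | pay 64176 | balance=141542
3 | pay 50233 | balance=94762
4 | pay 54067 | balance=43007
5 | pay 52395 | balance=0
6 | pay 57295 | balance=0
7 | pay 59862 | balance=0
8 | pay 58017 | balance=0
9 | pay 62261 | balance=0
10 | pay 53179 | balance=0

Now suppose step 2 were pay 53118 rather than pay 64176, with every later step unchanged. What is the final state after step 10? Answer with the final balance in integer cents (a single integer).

0

(re-executing from step 2 with the substitution; state before step 2: balance=200819)
2 | pay 53118 | balance=152600
3 | pay 50233 | balance=106090
4 | pay 54067 | balance=54611
5 | pay 52395 | balance=3548
6 | pay 57295 | balance=0
7 | pay 59862 | balance=0
8 | pay 58017 | balance=0
9 | pay 62261 | balance=0
10 | pay 53179 | balance=0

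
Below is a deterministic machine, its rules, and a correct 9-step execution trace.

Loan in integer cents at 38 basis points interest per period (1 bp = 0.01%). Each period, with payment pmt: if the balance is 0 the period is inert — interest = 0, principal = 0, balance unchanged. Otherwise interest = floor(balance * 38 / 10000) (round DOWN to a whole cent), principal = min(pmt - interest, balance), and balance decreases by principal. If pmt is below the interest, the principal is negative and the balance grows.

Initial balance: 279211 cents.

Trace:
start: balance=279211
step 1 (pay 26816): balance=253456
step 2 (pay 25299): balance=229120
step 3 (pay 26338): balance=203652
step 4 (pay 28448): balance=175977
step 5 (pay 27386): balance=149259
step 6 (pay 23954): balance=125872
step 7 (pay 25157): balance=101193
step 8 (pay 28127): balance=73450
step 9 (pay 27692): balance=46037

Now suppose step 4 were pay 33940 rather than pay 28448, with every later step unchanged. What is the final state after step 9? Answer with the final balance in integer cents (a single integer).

40439

(re-executing from step 4 with the substitution; state before step 4: balance=203652)
step 4 (pay 33940): balance=170485
step 5 (pay 27386): balance=143746
step 6 (pay 23954): balance=120338
step 7 (pay 25157): balance=95638
step 8 (pay 28127): balance=67874
step 9 (pay 27692): balance=40439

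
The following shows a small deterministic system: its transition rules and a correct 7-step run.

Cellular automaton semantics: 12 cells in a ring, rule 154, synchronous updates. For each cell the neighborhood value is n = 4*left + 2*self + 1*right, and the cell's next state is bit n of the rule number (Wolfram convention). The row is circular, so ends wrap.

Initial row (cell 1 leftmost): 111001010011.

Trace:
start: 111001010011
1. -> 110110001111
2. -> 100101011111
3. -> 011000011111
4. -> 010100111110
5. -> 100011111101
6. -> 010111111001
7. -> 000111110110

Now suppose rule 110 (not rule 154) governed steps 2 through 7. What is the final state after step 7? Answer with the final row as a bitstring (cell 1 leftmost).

(re-executing steps 2..7 under rule 110; state before step 2: 110110001111)
2. -> 011110011000
3. -> 110010111000
4. -> 110111101001
5. -> 011100111011
6. -> 110101101111
7. -> 011111111000

011111111000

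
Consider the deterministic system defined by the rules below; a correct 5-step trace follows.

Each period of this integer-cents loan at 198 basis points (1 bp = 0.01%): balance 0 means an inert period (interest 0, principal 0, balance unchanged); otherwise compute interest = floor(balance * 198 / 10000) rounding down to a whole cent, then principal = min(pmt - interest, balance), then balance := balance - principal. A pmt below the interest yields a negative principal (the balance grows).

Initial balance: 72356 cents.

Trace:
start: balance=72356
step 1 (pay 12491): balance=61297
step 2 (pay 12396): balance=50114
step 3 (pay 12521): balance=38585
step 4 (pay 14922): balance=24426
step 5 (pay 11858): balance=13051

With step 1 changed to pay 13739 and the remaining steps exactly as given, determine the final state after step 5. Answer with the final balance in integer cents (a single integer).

(re-executing from step 1 with the substitution; state before step 1: balance=72356)
step 1 (pay 13739): balance=60049
step 2 (pay 12396): balance=48841
step 3 (pay 12521): balance=37287
step 4 (pay 14922): balance=23103
step 5 (pay 11858): balance=11702

11702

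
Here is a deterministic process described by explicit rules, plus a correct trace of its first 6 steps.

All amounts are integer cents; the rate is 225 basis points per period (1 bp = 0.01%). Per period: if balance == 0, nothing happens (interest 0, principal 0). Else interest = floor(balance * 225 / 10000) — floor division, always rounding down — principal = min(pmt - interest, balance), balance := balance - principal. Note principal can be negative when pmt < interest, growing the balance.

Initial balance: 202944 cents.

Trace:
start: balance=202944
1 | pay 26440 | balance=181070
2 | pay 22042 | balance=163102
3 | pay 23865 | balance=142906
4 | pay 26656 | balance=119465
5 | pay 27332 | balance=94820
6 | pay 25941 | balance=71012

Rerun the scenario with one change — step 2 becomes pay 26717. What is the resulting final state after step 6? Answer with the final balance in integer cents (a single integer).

65901

(re-executing from step 2 with the substitution; state before step 2: balance=181070)
2 | pay 26717 | balance=158427
3 | pay 23865 | balance=138126
4 | pay 26656 | balance=114577
5 | pay 27332 | balance=89822
6 | pay 25941 | balance=65901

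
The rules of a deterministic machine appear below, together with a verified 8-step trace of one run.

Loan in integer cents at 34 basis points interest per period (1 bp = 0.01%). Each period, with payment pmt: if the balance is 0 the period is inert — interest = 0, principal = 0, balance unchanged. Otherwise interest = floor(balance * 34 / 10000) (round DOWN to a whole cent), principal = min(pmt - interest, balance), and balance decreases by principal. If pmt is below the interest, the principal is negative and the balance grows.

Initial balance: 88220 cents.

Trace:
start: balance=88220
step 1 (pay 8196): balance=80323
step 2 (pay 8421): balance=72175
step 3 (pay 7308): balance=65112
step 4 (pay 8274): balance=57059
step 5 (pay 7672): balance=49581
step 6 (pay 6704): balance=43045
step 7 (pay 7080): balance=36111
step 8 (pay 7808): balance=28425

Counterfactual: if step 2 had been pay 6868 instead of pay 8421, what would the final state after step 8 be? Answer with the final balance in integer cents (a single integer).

(re-executing from step 2 with the substitution; state before step 2: balance=80323)
step 2 (pay 6868): balance=73728
step 3 (pay 7308): balance=66670
step 4 (pay 8274): balance=58622
step 5 (pay 7672): balance=51149
step 6 (pay 6704): balance=44618
step 7 (pay 7080): balance=37689
step 8 (pay 7808): balance=30009

30009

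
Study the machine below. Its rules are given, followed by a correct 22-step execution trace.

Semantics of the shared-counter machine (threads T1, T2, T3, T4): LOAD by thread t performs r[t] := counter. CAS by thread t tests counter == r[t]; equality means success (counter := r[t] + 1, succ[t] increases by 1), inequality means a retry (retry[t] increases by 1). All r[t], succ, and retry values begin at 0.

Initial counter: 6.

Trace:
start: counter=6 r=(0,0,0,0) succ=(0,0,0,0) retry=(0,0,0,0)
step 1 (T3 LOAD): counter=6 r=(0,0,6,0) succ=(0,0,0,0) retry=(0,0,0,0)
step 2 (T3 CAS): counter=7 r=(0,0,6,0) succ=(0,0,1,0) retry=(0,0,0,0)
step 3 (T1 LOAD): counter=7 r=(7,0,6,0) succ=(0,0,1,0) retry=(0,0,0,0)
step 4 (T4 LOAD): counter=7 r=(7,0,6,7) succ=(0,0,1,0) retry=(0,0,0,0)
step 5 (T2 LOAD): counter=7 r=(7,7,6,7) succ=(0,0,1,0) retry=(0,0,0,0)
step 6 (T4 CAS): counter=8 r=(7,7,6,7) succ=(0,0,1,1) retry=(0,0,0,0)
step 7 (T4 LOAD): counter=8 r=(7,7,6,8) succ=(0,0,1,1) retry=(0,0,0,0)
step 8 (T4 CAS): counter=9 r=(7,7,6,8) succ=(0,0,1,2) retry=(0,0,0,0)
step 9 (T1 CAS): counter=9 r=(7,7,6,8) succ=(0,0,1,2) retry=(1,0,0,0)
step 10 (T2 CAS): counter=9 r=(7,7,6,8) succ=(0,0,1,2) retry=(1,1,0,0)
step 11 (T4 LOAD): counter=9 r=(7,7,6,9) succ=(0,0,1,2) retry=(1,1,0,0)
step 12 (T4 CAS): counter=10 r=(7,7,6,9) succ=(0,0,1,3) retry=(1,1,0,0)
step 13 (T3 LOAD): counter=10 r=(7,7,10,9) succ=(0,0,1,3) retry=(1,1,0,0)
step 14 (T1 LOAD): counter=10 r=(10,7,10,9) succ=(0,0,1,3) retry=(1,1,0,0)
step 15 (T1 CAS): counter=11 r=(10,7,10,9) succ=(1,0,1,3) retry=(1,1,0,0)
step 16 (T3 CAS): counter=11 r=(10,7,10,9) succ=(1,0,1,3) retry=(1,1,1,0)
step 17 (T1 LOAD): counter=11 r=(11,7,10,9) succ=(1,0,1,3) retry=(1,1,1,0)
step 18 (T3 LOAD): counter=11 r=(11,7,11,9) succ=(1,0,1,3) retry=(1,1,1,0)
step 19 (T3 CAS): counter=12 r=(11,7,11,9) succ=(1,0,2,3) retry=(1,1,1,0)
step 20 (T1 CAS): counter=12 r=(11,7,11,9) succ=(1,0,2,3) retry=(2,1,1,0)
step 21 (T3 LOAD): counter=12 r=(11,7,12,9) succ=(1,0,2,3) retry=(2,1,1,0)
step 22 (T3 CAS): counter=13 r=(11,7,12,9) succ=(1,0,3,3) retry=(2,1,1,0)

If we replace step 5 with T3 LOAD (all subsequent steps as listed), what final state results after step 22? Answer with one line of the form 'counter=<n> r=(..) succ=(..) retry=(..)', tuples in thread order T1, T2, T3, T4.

counter=13 r=(11,0,12,9) succ=(1,0,3,3) retry=(2,1,1,0)

(re-executing from step 5 with the substitution; state before step 5: counter=7 r=(7,0,6,7) succ=(0,0,1,0) retry=(0,0,0,0))
step 5 (T3 LOAD): counter=7 r=(7,0,7,7) succ=(0,0,1,0) retry=(0,0,0,0)
step 6 (T4 CAS): counter=8 r=(7,0,7,7) succ=(0,0,1,1) retry=(0,0,0,0)
step 7 (T4 LOAD): counter=8 r=(7,0,7,8) succ=(0,0,1,1) retry=(0,0,0,0)
step 8 (T4 CAS): counter=9 r=(7,0,7,8) succ=(0,0,1,2) retry=(0,0,0,0)
step 9 (T1 CAS): counter=9 r=(7,0,7,8) succ=(0,0,1,2) retry=(1,0,0,0)
step 10 (T2 CAS): counter=9 r=(7,0,7,8) succ=(0,0,1,2) retry=(1,1,0,0)
step 11 (T4 LOAD): counter=9 r=(7,0,7,9) succ=(0,0,1,2) retry=(1,1,0,0)
step 12 (T4 CAS): counter=10 r=(7,0,7,9) succ=(0,0,1,3) retry=(1,1,0,0)
step 13 (T3 LOAD): counter=10 r=(7,0,10,9) succ=(0,0,1,3) retry=(1,1,0,0)
step 14 (T1 LOAD): counter=10 r=(10,0,10,9) succ=(0,0,1,3) retry=(1,1,0,0)
step 15 (T1 CAS): counter=11 r=(10,0,10,9) succ=(1,0,1,3) retry=(1,1,0,0)
step 16 (T3 CAS): counter=11 r=(10,0,10,9) succ=(1,0,1,3) retry=(1,1,1,0)
step 17 (T1 LOAD): counter=11 r=(11,0,10,9) succ=(1,0,1,3) retry=(1,1,1,0)
step 18 (T3 LOAD): counter=11 r=(11,0,11,9) succ=(1,0,1,3) retry=(1,1,1,0)
step 19 (T3 CAS): counter=12 r=(11,0,11,9) succ=(1,0,2,3) retry=(1,1,1,0)
step 20 (T1 CAS): counter=12 r=(11,0,11,9) succ=(1,0,2,3) retry=(2,1,1,0)
step 21 (T3 LOAD): counter=12 r=(11,0,12,9) succ=(1,0,2,3) retry=(2,1,1,0)
step 22 (T3 CAS): counter=13 r=(11,0,12,9) succ=(1,0,3,3) retry=(2,1,1,0)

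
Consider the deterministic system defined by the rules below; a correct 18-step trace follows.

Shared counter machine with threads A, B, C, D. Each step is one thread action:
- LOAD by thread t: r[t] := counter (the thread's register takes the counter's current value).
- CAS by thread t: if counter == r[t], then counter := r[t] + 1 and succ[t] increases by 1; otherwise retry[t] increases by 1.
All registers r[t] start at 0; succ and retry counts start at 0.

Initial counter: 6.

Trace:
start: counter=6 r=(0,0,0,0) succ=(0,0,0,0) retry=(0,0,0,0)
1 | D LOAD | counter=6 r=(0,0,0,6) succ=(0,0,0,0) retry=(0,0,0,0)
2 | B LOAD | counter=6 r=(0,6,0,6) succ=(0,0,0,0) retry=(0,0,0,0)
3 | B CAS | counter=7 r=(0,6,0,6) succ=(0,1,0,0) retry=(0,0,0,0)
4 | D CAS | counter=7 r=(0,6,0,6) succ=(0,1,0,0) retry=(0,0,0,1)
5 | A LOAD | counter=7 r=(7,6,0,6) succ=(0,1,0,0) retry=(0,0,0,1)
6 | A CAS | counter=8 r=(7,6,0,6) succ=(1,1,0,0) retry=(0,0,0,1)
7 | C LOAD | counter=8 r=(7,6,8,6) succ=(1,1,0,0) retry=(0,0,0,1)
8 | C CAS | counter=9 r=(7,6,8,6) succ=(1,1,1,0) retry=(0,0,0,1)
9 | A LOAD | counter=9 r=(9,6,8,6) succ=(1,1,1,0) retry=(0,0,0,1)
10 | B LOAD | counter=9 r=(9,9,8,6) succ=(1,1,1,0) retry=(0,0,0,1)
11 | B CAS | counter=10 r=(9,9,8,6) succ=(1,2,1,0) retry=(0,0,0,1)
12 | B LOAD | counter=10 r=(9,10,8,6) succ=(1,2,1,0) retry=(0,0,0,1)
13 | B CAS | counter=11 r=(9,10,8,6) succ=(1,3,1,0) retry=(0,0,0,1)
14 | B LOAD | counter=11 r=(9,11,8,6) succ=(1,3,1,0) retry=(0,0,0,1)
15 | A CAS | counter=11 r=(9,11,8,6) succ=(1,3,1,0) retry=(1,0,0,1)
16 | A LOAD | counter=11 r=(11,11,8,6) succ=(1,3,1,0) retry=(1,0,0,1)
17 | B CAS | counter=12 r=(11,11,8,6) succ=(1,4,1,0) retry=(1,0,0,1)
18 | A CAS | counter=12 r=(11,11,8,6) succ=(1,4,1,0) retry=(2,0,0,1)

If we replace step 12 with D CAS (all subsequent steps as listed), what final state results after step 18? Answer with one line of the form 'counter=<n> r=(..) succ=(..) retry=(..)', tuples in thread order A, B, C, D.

counter=11 r=(10,10,8,6) succ=(1,3,1,0) retry=(2,1,0,2)

(re-executing from step 12 with the substitution; state before step 12: counter=10 r=(9,9,8,6) succ=(1,2,1,0) retry=(0,0,0,1))
12 | D CAS | counter=10 r=(9,9,8,6) succ=(1,2,1,0) retry=(0,0,0,2)
13 | B CAS | counter=10 r=(9,9,8,6) succ=(1,2,1,0) retry=(0,1,0,2)
14 | B LOAD | counter=10 r=(9,10,8,6) succ=(1,2,1,0) retry=(0,1,0,2)
15 | A CAS | counter=10 r=(9,10,8,6) succ=(1,2,1,0) retry=(1,1,0,2)
16 | A LOAD | counter=10 r=(10,10,8,6) succ=(1,2,1,0) retry=(1,1,0,2)
17 | B CAS | counter=11 r=(10,10,8,6) succ=(1,3,1,0) retry=(1,1,0,2)
18 | A CAS | counter=11 r=(10,10,8,6) succ=(1,3,1,0) retry=(2,1,0,2)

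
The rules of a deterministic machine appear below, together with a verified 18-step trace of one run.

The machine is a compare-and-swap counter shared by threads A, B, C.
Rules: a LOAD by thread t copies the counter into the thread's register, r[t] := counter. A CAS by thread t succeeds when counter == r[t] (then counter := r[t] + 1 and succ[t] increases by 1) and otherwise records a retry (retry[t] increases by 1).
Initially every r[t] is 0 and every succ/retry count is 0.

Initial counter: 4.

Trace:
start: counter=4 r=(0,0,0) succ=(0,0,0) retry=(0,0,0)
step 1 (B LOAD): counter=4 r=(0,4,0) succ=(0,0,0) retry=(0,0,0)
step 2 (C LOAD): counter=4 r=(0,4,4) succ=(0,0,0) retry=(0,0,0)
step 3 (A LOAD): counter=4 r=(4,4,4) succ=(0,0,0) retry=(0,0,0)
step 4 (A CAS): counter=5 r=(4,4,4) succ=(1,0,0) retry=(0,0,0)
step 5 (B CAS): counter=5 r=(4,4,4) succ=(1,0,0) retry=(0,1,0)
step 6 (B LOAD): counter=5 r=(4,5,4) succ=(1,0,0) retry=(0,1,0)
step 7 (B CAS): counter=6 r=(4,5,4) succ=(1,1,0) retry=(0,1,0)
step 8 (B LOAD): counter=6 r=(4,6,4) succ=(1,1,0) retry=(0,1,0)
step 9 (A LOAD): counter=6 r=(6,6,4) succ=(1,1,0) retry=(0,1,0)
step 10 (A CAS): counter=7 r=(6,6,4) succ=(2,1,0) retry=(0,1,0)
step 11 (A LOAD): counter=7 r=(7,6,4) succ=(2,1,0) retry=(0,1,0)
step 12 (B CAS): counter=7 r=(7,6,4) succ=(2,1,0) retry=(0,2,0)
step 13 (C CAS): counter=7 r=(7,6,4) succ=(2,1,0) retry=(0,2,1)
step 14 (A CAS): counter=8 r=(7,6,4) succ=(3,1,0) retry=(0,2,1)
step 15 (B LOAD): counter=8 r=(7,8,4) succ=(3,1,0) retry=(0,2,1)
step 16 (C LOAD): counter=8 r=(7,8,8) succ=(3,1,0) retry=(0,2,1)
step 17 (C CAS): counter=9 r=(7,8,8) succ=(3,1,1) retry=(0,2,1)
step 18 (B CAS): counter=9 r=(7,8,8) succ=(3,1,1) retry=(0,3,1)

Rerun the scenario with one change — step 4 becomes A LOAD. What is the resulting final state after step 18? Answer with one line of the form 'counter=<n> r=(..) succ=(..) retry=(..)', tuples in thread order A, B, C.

(re-executing from step 4 with the substitution; state before step 4: counter=4 r=(4,4,4) succ=(0,0,0) retry=(0,0,0))
step 4 (A LOAD): counter=4 r=(4,4,4) succ=(0,0,0) retry=(0,0,0)
step 5 (B CAS): counter=5 r=(4,4,4) succ=(0,1,0) retry=(0,0,0)
step 6 (B LOAD): counter=5 r=(4,5,4) succ=(0,1,0) retry=(0,0,0)
step 7 (B CAS): counter=6 r=(4,5,4) succ=(0,2,0) retry=(0,0,0)
step 8 (B LOAD): counter=6 r=(4,6,4) succ=(0,2,0) retry=(0,0,0)
step 9 (A LOAD): counter=6 r=(6,6,4) succ=(0,2,0) retry=(0,0,0)
step 10 (A CAS): counter=7 r=(6,6,4) succ=(1,2,0) retry=(0,0,0)
step 11 (A LOAD): counter=7 r=(7,6,4) succ=(1,2,0) retry=(0,0,0)
step 12 (B CAS): counter=7 r=(7,6,4) succ=(1,2,0) retry=(0,1,0)
step 13 (C CAS): counter=7 r=(7,6,4) succ=(1,2,0) retry=(0,1,1)
step 14 (A CAS): counter=8 r=(7,6,4) succ=(2,2,0) retry=(0,1,1)
step 15 (B LOAD): counter=8 r=(7,8,4) succ=(2,2,0) retry=(0,1,1)
step 16 (C LOAD): counter=8 r=(7,8,8) succ=(2,2,0) retry=(0,1,1)
step 17 (C CAS): counter=9 r=(7,8,8) succ=(2,2,1) retry=(0,1,1)
step 18 (B CAS): counter=9 r=(7,8,8) succ=(2,2,1) retry=(0,2,1)

counter=9 r=(7,8,8) succ=(2,2,1) retry=(0,2,1)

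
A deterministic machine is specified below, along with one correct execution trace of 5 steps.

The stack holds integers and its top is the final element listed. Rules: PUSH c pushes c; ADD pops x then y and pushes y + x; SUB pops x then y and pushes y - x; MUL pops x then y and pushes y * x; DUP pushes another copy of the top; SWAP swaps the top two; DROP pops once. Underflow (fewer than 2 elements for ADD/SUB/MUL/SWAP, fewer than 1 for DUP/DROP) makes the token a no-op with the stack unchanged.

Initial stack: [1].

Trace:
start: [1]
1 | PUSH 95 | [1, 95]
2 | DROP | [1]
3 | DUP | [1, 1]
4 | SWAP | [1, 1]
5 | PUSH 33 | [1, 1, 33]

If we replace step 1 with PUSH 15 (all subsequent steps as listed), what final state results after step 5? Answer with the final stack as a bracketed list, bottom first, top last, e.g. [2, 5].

(re-executing from step 1 with the substitution; state before step 1: [1])
1 | PUSH 15 | [1, 15]
2 | DROP | [1]
3 | DUP | [1, 1]
4 | SWAP | [1, 1]
5 | PUSH 33 | [1, 1, 33]

[1, 1, 33]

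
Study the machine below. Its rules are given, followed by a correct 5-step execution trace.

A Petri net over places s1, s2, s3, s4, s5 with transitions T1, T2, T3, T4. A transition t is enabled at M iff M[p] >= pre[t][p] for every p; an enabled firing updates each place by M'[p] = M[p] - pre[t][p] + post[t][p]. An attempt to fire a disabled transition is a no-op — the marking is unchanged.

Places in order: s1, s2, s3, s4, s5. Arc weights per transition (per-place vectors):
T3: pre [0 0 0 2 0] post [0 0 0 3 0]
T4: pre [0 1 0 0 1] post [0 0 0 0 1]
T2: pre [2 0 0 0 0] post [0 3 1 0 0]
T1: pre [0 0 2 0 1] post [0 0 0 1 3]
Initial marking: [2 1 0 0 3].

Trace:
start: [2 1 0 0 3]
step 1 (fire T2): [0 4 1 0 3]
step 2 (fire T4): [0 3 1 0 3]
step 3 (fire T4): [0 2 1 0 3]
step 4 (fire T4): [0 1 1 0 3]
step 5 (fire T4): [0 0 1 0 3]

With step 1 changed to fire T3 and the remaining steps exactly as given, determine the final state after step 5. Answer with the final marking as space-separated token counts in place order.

(re-executing from step 1 with the substitution; state before step 1: [2 1 0 0 3])
step 1 (fire T3): [2 1 0 0 3]
step 2 (fire T4): [2 0 0 0 3]
step 3 (fire T4): [2 0 0 0 3]
step 4 (fire T4): [2 0 0 0 3]
step 5 (fire T4): [2 0 0 0 3]

2 0 0 0 3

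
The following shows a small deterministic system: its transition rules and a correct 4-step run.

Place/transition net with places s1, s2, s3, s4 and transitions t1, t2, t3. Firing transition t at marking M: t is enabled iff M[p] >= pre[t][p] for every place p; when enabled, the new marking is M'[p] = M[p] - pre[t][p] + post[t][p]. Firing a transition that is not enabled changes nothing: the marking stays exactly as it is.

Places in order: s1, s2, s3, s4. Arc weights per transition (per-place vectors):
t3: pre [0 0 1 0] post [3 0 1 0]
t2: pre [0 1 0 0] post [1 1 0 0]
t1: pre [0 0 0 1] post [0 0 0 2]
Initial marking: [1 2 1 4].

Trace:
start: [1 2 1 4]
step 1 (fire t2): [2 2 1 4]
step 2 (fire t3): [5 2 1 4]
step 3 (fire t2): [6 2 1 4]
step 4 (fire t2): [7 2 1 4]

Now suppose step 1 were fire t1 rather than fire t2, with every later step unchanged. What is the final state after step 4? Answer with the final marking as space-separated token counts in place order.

6 2 1 5

(re-executing from step 1 with the substitution; state before step 1: [1 2 1 4])
step 1 (fire t1): [1 2 1 5]
step 2 (fire t3): [4 2 1 5]
step 3 (fire t2): [5 2 1 5]
step 4 (fire t2): [6 2 1 5]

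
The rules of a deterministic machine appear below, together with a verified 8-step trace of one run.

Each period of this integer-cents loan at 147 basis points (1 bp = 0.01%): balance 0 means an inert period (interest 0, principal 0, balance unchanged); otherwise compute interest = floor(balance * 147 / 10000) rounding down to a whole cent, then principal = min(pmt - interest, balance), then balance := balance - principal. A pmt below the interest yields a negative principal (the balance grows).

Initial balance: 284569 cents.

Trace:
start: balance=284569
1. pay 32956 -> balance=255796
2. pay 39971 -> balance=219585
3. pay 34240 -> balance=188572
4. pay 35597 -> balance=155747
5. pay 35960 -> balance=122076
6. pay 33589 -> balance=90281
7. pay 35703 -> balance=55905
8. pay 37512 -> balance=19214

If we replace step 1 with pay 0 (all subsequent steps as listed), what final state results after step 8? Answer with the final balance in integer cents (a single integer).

(re-executing from step 1 with the substitution; state before step 1: balance=284569)
1. pay 0 -> balance=288752
2. pay 39971 -> balance=253025
3. pay 34240 -> balance=222504
4. pay 35597 -> balance=190177
5. pay 35960 -> balance=157012
6. pay 33589 -> balance=125731
7. pay 35703 -> balance=91876
8. pay 37512 -> balance=55714

55714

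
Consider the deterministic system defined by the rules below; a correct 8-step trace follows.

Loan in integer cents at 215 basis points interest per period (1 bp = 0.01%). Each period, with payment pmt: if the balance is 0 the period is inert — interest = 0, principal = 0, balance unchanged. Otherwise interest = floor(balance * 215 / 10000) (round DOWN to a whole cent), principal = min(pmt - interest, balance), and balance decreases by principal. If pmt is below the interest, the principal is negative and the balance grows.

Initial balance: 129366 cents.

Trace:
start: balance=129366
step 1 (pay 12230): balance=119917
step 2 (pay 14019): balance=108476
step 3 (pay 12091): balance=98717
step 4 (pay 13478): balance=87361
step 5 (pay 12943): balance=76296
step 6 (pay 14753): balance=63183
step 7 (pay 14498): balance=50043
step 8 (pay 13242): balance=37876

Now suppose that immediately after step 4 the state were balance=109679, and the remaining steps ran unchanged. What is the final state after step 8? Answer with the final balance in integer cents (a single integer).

state after step 4 := balance=109679
step 5 (pay 12943): balance=99094
step 6 (pay 14753): balance=86471
step 7 (pay 14498): balance=73832
step 8 (pay 13242): balance=62177

62177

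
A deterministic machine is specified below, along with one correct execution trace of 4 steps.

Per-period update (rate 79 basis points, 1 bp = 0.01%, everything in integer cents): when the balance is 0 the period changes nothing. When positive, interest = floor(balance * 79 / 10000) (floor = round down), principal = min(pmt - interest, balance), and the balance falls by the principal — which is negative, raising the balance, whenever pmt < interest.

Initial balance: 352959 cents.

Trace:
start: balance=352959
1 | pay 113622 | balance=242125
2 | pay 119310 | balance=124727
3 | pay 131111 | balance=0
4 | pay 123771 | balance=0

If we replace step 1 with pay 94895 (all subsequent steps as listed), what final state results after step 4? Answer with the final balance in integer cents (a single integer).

0

(re-executing from step 1 with the substitution; state before step 1: balance=352959)
1 | pay 94895 | balance=260852
2 | pay 119310 | balance=143602
3 | pay 131111 | balance=13625
4 | pay 123771 | balance=0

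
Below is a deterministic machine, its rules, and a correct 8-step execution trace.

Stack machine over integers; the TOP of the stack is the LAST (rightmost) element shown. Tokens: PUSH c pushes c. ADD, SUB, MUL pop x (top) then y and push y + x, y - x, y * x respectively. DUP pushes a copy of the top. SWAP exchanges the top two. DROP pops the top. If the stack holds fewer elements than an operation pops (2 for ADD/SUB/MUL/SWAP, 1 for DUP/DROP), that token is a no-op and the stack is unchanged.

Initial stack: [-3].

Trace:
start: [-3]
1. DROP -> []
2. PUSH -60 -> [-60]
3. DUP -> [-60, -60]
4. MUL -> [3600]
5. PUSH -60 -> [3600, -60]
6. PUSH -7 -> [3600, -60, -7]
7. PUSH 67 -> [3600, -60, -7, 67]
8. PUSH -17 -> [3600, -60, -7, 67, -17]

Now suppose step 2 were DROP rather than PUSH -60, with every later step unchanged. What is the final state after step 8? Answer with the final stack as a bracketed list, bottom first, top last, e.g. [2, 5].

[-60, -7, 67, -17]

(re-executing from step 2 with the substitution; state before step 2: [])
2. DROP -> []
3. DUP -> []
4. MUL -> []
5. PUSH -60 -> [-60]
6. PUSH -7 -> [-60, -7]
7. PUSH 67 -> [-60, -7, 67]
8. PUSH -17 -> [-60, -7, 67, -17]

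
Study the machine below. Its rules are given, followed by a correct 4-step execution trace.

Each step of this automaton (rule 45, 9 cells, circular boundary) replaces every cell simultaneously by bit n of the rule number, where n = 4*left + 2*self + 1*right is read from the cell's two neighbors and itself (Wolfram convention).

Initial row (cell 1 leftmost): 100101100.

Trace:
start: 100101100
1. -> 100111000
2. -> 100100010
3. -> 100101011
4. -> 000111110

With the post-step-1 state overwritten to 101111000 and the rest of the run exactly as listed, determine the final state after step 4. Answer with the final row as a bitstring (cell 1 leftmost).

state after step 1 := 101111000
2. -> 111000010
3. -> 100011011
4. -> 001010110

001010110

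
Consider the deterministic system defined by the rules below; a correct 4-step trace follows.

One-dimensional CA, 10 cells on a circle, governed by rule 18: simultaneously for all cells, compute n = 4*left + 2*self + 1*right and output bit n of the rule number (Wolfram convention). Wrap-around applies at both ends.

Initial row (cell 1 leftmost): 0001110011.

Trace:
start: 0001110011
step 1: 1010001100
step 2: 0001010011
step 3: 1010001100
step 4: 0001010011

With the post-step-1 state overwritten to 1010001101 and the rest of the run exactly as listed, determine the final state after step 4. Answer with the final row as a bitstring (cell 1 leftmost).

state after step 1 := 1010001101
step 2: 0001010000
step 3: 0010001000
step 4: 0101010100

0101010100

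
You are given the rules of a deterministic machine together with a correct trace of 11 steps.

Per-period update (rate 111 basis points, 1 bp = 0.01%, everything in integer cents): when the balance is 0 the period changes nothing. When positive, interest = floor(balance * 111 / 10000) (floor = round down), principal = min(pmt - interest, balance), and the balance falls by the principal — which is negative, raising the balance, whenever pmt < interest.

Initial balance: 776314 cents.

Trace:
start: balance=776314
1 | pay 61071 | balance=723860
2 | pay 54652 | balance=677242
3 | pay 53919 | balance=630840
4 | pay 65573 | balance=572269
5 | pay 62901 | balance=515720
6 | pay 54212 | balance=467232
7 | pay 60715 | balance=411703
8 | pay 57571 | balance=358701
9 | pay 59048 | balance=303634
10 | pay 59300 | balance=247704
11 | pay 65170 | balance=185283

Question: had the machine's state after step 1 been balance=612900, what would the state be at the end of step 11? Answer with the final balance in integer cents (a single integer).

state after step 1 := balance=612900
2 | pay 54652 | balance=565051
3 | pay 53919 | balance=517404
4 | pay 65573 | balance=457574
5 | pay 62901 | balance=399752
6 | pay 54212 | balance=349977
7 | pay 60715 | balance=293146
8 | pay 57571 | balance=238828
9 | pay 59048 | balance=182430
10 | pay 59300 | balance=125154
11 | pay 65170 | balance=61373

61373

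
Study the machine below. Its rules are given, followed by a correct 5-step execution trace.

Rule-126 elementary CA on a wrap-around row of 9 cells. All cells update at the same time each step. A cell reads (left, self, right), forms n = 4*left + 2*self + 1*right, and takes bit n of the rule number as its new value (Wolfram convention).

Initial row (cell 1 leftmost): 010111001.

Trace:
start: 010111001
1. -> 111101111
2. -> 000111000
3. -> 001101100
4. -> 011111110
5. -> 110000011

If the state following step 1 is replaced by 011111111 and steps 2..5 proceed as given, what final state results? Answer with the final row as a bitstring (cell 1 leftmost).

000111100

state after step 1 := 011111111
2. -> 110000001
3. -> 011000011
4. -> 111100111
5. -> 000111100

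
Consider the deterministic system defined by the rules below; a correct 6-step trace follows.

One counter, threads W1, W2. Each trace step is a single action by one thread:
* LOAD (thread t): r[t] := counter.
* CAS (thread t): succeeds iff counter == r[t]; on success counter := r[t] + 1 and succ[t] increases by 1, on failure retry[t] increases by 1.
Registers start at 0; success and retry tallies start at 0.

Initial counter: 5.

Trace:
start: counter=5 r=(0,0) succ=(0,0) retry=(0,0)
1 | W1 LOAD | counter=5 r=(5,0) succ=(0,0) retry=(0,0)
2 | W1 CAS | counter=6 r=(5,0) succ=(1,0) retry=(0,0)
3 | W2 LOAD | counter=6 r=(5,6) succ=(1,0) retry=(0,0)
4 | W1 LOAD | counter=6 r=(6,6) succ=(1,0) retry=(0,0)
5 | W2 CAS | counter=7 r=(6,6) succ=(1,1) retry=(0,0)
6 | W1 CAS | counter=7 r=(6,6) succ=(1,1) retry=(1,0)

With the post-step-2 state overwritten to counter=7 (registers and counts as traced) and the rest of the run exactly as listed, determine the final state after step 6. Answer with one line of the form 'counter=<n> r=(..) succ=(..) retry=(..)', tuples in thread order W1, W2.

state after step 2 := counter=7 r=(5,0) succ=(1,0) retry=(0,0)
3 | W2 LOAD | counter=7 r=(5,7) succ=(1,0) retry=(0,0)
4 | W1 LOAD | counter=7 r=(7,7) succ=(1,0) retry=(0,0)
5 | W2 CAS | counter=8 r=(7,7) succ=(1,1) retry=(0,0)
6 | W1 CAS | counter=8 r=(7,7) succ=(1,1) retry=(1,0)

counter=8 r=(7,7) succ=(1,1) retry=(1,0)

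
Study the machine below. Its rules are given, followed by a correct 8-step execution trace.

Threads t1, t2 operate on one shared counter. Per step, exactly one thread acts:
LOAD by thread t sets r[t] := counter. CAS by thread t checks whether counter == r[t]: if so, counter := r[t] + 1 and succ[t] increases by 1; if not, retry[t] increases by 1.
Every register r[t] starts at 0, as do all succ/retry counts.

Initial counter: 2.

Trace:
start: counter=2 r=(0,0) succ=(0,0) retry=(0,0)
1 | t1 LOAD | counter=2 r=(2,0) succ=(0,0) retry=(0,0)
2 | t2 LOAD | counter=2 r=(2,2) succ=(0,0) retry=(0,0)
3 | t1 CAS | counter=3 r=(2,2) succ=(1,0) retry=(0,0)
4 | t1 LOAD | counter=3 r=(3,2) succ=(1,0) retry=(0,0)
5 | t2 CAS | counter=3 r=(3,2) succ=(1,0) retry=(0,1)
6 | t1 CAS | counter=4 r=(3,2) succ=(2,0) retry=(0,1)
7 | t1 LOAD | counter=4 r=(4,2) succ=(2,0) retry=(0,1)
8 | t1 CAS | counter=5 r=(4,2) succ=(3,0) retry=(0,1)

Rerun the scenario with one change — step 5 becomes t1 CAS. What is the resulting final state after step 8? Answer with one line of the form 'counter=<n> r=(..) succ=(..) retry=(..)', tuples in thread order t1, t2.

(re-executing from step 5 with the substitution; state before step 5: counter=3 r=(3,2) succ=(1,0) retry=(0,0))
5 | t1 CAS | counter=4 r=(3,2) succ=(2,0) retry=(0,0)
6 | t1 CAS | counter=4 r=(3,2) succ=(2,0) retry=(1,0)
7 | t1 LOAD | counter=4 r=(4,2) succ=(2,0) retry=(1,0)
8 | t1 CAS | counter=5 r=(4,2) succ=(3,0) retry=(1,0)

counter=5 r=(4,2) succ=(3,0) retry=(1,0)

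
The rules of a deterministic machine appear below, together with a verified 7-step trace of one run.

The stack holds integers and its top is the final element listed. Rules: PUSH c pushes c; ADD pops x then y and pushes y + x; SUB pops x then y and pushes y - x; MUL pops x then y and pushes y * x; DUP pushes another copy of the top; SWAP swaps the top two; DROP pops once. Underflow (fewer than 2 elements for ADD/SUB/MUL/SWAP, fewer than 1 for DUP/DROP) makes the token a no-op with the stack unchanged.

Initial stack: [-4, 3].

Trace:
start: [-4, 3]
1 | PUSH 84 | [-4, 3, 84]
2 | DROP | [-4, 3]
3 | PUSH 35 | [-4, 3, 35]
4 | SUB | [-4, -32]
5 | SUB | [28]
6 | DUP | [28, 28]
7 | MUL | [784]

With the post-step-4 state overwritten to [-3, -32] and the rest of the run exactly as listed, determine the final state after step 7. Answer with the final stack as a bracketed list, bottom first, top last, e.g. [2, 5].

[841]

state after step 4 := [-3, -32]
5 | SUB | [29]
6 | DUP | [29, 29]
7 | MUL | [841]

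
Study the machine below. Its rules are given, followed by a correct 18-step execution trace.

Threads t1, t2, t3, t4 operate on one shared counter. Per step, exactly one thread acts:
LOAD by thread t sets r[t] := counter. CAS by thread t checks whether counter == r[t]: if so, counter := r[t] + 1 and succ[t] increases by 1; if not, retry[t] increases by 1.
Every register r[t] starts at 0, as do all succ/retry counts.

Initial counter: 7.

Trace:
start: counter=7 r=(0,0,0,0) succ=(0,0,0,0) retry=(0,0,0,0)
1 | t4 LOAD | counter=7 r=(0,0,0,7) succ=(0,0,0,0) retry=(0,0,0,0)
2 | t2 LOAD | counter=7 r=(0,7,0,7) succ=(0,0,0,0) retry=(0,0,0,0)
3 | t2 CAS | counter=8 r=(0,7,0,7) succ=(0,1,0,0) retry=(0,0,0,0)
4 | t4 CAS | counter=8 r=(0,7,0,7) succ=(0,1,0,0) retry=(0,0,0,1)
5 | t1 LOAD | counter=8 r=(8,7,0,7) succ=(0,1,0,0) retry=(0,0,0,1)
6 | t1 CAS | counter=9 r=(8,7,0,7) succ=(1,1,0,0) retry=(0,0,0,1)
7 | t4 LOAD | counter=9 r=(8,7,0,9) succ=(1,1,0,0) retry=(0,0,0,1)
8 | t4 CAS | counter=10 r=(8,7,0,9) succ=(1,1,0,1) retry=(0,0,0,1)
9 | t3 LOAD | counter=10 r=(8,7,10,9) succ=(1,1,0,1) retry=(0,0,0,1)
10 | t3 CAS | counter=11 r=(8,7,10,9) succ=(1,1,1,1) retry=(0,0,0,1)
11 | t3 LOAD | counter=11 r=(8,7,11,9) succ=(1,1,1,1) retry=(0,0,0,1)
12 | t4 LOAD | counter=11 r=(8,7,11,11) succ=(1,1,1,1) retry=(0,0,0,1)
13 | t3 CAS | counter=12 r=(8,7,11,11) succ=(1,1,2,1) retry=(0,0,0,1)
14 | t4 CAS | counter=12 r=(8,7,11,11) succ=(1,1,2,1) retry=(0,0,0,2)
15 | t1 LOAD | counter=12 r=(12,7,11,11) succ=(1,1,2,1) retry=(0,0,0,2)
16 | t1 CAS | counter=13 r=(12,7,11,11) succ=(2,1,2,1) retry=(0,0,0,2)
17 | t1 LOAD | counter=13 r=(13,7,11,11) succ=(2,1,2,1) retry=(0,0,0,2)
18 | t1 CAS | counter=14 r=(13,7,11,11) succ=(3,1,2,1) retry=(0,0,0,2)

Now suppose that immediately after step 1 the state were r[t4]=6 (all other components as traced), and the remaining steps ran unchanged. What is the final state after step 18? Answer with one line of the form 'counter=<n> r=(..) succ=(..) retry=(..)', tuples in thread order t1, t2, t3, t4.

counter=14 r=(13,7,11,11) succ=(3,1,2,1) retry=(0,0,0,2)

state after step 1 := counter=7 r=(0,0,0,6) succ=(0,0,0,0) retry=(0,0,0,0)
2 | t2 LOAD | counter=7 r=(0,7,0,6) succ=(0,0,0,0) retry=(0,0,0,0)
3 | t2 CAS | counter=8 r=(0,7,0,6) succ=(0,1,0,0) retry=(0,0,0,0)
4 | t4 CAS | counter=8 r=(0,7,0,6) succ=(0,1,0,0) retry=(0,0,0,1)
5 | t1 LOAD | counter=8 r=(8,7,0,6) succ=(0,1,0,0) retry=(0,0,0,1)
6 | t1 CAS | counter=9 r=(8,7,0,6) succ=(1,1,0,0) retry=(0,0,0,1)
7 | t4 LOAD | counter=9 r=(8,7,0,9) succ=(1,1,0,0) retry=(0,0,0,1)
8 | t4 CAS | counter=10 r=(8,7,0,9) succ=(1,1,0,1) retry=(0,0,0,1)
9 | t3 LOAD | counter=10 r=(8,7,10,9) succ=(1,1,0,1) retry=(0,0,0,1)
10 | t3 CAS | counter=11 r=(8,7,10,9) succ=(1,1,1,1) retry=(0,0,0,1)
11 | t3 LOAD | counter=11 r=(8,7,11,9) succ=(1,1,1,1) retry=(0,0,0,1)
12 | t4 LOAD | counter=11 r=(8,7,11,11) succ=(1,1,1,1) retry=(0,0,0,1)
13 | t3 CAS | counter=12 r=(8,7,11,11) succ=(1,1,2,1) retry=(0,0,0,1)
14 | t4 CAS | counter=12 r=(8,7,11,11) succ=(1,1,2,1) retry=(0,0,0,2)
15 | t1 LOAD | counter=12 r=(12,7,11,11) succ=(1,1,2,1) retry=(0,0,0,2)
16 | t1 CAS | counter=13 r=(12,7,11,11) succ=(2,1,2,1) retry=(0,0,0,2)
17 | t1 LOAD | counter=13 r=(13,7,11,11) succ=(2,1,2,1) retry=(0,0,0,2)
18 | t1 CAS | counter=14 r=(13,7,11,11) succ=(3,1,2,1) retry=(0,0,0,2)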